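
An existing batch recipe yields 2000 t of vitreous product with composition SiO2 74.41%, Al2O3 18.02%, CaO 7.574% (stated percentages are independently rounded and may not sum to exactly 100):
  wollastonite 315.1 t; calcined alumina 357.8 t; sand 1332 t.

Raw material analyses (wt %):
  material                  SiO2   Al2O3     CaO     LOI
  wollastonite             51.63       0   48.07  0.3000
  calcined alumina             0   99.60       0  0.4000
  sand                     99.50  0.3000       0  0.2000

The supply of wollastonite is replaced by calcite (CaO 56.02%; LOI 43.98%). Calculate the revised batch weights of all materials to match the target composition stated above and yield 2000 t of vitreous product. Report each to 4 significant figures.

Intermediates are shown, rounded to 4 significant figures, within the worked lines. Every computation keeps exact precision at each step — every reported result includes exactly one rounding. Derived quantities (LOI, glass mass, the totals, yield, three oxide percentages) are recomputed at full float precision using the weight values at 2000 t of glass, as they appear in the problem or answer text.
Oxide mass targets, per 2000 t vitreous product:
  SiO2: 74.41% × 2000 = 1488 t
  Al2O3: 18.02% × 2000 = 360.4 t
  CaO: 7.574% × 2000 = 151.5 t
Mass-balance tally per oxide with the batch weights as given, under the basis named above (delivered sums recover each target given rounding of the digits):
  SiO2: 1496·0.9950 = 1489 t (target 1488 t)
  Al2O3: 357.3·0.9960 + 1496·0.003000 = 360.4 t (target 360.4 t)
  CaO: 270.4·0.5602 = 151.5 t (target 151.5 t)
Glass-mass sanity pass: whole batch net of LOI = 2000 t (summing oxide targets gives 2000 t; versus the stated basis of 2000 t — deltas are rounding alone).
Total batch = Σ batch = 2124 t; ignition loss, Σ(batch × LOI) = 123.3 t; as yield: glass ÷ batch → 94.19%.

Revised batch per 2000 t vitreous product:
  calcite: 270.4 t
  calcined alumina: 357.3 t
  sand: 1496 t
Total batch = 2124 t; LOI loss = 123.3 t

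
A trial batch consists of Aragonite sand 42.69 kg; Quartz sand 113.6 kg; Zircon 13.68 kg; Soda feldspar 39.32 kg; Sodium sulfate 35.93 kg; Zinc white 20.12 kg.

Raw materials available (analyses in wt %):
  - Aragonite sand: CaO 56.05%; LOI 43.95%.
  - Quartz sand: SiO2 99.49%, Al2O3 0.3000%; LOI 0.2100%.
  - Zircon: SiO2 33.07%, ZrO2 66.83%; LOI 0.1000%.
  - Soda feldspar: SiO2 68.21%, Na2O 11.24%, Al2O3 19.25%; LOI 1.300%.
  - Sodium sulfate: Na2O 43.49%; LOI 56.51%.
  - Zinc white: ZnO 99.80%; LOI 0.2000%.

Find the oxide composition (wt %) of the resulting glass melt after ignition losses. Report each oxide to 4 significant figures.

Exact precision is maintained at every stage — the intermediate values are shown, rounded to four significant digits, between the steps — every reported result is rounded once only. All derived quantities are rebuilt from the batch weights per 225.5 kg of glass at full precision (glass mass, totals, LOI, six oxide percentages, the yield), as written in question or answer.
Delivered oxide masses:
  SiO2: 113.6·0.9949 + 13.68·0.3307 + 39.32·0.6821 = 144.4 kg
  ZnO: 20.12·0.9980 = 20.08 kg
  CaO: 42.69·0.5605 = 23.93 kg
  Na2O: 39.32·0.1124 + 35.93·0.4349 = 20.05 kg
  Al2O3: 113.6·0.003000 + 39.32·0.1925 = 7.910 kg
  ZrO2: 13.68·0.6683 = 9.142 kg
LOI: 42.69·0.4395 + 113.6·0.002100 + 13.68·0.001000 + 39.32·0.01300 + 35.93·0.5651 + 20.12·0.002000 = 39.87 kg
batch − LOI leaves glass = 265.3 − 39.87 = 225.5 kg (consistent with Σ oxide mass)
wt % = oxide mass / glass mass × 100

Glass mass = 225.5 kg (batch 265.3 − LOI 39.87).
Composition: SiO2 64.03%, ZnO 8.906%, CaO 10.61%, Na2O 8.891%, Al2O3 3.508%, ZrO2 4.055%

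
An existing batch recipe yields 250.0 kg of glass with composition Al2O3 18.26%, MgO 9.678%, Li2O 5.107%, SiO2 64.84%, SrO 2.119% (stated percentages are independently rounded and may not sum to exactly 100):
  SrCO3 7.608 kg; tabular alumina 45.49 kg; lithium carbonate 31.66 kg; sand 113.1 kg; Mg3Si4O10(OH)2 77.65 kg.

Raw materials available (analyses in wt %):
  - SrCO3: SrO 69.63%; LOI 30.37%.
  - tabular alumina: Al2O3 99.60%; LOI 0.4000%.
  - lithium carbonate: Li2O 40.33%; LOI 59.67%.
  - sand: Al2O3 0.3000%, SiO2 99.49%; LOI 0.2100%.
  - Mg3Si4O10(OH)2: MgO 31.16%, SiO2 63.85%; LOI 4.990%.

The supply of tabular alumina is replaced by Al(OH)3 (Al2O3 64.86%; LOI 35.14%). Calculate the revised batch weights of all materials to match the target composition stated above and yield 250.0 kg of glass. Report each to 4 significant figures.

The whole derivation runs at full float precision at all times; values along the way are shown, rounded to 4 significant figures, in the printout — each reported result is rounded just once; all derived quantities, which include the totals, yield, glass mass, ignition loss, the five compositions, are recomputed in exact precision, as given in question or answer, starting from the weights at 250.0 kg of glass.
Target masses of each oxide per 250.0 kg glass:
  Al2O3: 18.26% × 250.0 = 45.65 kg
  MgO: 9.678% × 250.0 = 24.20 kg
  Li2O: 5.107% × 250.0 = 12.77 kg
  SiO2: 64.84% × 250.0 = 162.1 kg
  SrO: 2.119% × 250.0 = 5.298 kg
Per-oxide balance check applying the batch weights above, relative to the basis at hand (summed amounts equal target values up to rounding of the answer):
  Al2O3: 69.86·0.6486 + 113.1·0.003000 = 45.65 kg (target 45.65 kg)
  MgO: 77.65·0.3116 = 24.20 kg (target 24.20 kg)
  Li2O: 31.66·0.4033 = 12.77 kg (target 12.77 kg)
  SiO2: 113.1·0.9949 + 77.65·0.6385 = 162.1 kg (target 162.1 kg)
  SrO: 7.608·0.6963 = 5.297 kg (target 5.298 kg)
Glass-mass bookkeeping: total charge less LOI = 250.0 kg (targets for the oxides total 250.0 kg; stated basis 250.0 kg — differing by rounding only).
Total batch = Σ batch = 299.9 kg; LOI removed, Σ of batch·LOI: 49.86 kg; yield: glass divided by total = 83.37%.

Revised batch per 250.0 kg glass:
  SrCO3: 7.608 kg
  Al(OH)3: 69.86 kg
  lithium carbonate: 31.66 kg
  sand: 113.1 kg
  Mg3Si4O10(OH)2: 77.65 kg
Total batch = 299.9 kg; LOI loss = 49.86 kg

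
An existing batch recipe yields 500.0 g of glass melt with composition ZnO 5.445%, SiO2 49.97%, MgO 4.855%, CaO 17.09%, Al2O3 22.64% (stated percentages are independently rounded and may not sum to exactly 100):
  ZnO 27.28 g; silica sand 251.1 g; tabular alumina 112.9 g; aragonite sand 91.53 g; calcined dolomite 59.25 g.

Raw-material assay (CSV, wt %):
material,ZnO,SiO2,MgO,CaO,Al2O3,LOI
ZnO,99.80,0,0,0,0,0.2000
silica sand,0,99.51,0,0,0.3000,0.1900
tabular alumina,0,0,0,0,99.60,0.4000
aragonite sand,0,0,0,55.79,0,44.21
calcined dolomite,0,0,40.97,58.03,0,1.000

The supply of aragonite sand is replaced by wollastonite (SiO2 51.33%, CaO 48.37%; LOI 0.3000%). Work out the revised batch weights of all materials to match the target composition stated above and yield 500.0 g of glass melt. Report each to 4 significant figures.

Revised batch per 500.0 g glass melt:
  ZnO: 27.28 g
  silica sand: 196.6 g
  tabular alumina: 113.1 g
  wollastonite: 105.6 g
  calcined dolomite: 59.25 g
Total batch = 501.8 g; LOI loss = 1.790 g

The working math maintains exact precision in all steps; the intermediate values are printed rounded to four significant figures at each printed step — each reported number carries a single rounding; derived quantities (the totals, five oxide percentages, glass mass, LOI, yield) are carried at full precision from the batch weights on 500.0 g of glass, as given in the question or the answer.
Per-oxide target masses for 500.0 g glass melt:
  ZnO: 5.445% × 500.0 = 27.22 g
  SiO2: 49.97% × 500.0 = 249.8 g
  MgO: 4.855% × 500.0 = 24.28 g
  CaO: 17.09% × 500.0 = 85.45 g
  Al2O3: 22.64% × 500.0 = 113.2 g
Sums-versus-targets review from the weights as reported, on the stated basis (oxide sums agree with the targets within answer rounding):
  ZnO: 27.28·0.9980 = 27.23 g (target 27.22 g)
  SiO2: 196.6·0.9951 + 105.6·0.5133 = 249.8 g (target 249.8 g)
  MgO: 59.25·0.4097 = 24.27 g (target 24.28 g)
  CaO: 105.6·0.4837 + 59.25·0.5803 = 85.46 g (target 85.45 g)
  Al2O3: 196.6·0.003000 + 113.1·0.9960 = 113.2 g (target 113.2 g)
Glass mass check: whole batch net of LOI = 500.0 g (targets for the oxides total 500.0 g; versus the stated basis of 500.0 g — rounding explains the deltas).
Summing the batch: Σ batch = 501.8 g; ignition loss, Σ(batch × LOI) = 1.790 g; glass ÷ batch gives a yield of 99.64%.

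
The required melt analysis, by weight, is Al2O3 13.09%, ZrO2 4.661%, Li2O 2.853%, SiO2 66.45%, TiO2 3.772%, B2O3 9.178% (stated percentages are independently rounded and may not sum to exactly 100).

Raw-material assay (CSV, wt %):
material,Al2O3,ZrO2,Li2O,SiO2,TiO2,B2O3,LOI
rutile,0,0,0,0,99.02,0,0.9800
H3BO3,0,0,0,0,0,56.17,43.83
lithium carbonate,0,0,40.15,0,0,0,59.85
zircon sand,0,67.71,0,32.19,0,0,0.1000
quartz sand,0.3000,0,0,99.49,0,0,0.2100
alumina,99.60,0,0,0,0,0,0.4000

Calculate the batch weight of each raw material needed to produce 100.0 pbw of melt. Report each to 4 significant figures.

Batch per 100.0 pbw melt:
  rutile: 3.809 pbw
  H3BO3: 16.34 pbw
  lithium carbonate: 7.106 pbw
  zircon sand: 6.884 pbw
  quartz sand: 64.56 pbw
  alumina: 12.95 pbw
Total batch = 111.6 pbw; LOI loss = 11.65 pbw; yield = 89.57%

Values along the way are displayed, with 4-significant-figure rounding, at each printed step; every computation holds exact precision through every step. Each reported figure takes exactly one rounding. Derived quantities (ignition loss, yield, six oxide percentages, totals, glass mass) are re-derived at exact precision from the weighed amounts at 100.0 pbw of glass exactly as shown in the question or the answer.
Oxide mass targets, per 100.0 pbw melt:
  Al2O3: 13.09% × 100.0 = 13.09 pbw
  ZrO2: 4.661% × 100.0 = 4.661 pbw
  Li2O: 2.853% × 100.0 = 2.853 pbw
  SiO2: 66.45% × 100.0 = 66.45 pbw
  TiO2: 3.772% × 100.0 = 3.772 pbw
  B2O3: 9.178% × 100.0 = 9.178 pbw
Sums-versus-targets review on the weights just shown, per the basis as stated (summed amounts equal target values within answer rounding):
  Al2O3: 64.56·0.003000 + 12.95·0.9960 = 13.09 pbw (target 13.09 pbw)
  ZrO2: 6.884·0.6771 = 4.661 pbw (target 4.661 pbw)
  Li2O: 7.106·0.4015 = 2.853 pbw (target 2.853 pbw)
  SiO2: 6.884·0.3219 + 64.56·0.9949 = 66.45 pbw (target 66.45 pbw)
  TiO2: 3.809·0.9902 = 3.772 pbw (target 3.772 pbw)
  B2O3: 16.34·0.5617 = 9.178 pbw (target 9.178 pbw)
Glass mass check: total batch − LOI = 100.0 pbw (summing oxide targets gives 100.0 pbw; basis as stated: 100.0 pbw — any gap is answer rounding).
Total batch = Σ batch = 111.6 pbw; ignition loss, Σ(batch × LOI) = 11.65 pbw; yield = glass ÷ total batch = 89.57%.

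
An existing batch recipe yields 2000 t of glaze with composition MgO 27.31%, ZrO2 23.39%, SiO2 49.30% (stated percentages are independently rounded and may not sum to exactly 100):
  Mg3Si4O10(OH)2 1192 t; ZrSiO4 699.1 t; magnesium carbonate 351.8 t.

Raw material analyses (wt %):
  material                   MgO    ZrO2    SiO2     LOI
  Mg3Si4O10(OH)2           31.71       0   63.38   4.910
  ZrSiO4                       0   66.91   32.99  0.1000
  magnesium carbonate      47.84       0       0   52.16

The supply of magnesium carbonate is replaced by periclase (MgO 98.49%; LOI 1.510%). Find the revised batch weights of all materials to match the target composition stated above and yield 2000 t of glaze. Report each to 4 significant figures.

The intermediate values are displayed, with 4-significant-digit rounding, alongside each step — the working math maintains full precision in every operation. Every reported number is rounded a single time — derived quantities are rebuilt starting from the weights on 2000 t of glass in exact precision (three oxide percentages, the totals, LOI, net glass mass, the yield) exactly as shown in the question or the answer.
Target oxide masses per 2000 t glaze:
  MgO: 27.31% × 2000 = 546.2 t
  ZrO2: 23.39% × 2000 = 467.8 t
  SiO2: 49.30% × 2000 = 986.0 t
A balance pass over the oxides, with the batch weights as given, against the basis in use (sum by sum, the targets are met up to rounding of the answer):
  MgO: 1192·0.3171 + 170.9·0.9849 = 546.3 t (target 546.2 t)
  ZrO2: 699.1·0.6691 = 467.8 t (target 467.8 t)
  SiO2: 1192·0.6338 + 699.1·0.3299 = 986.1 t (target 986.0 t)
The glass-mass cross-check: whole batch net of LOI = 2000 t (summing oxide targets gives 2000 t; the stated basis being 2000 t — any gap is answer rounding).
Batch grand total — Σ batch = 2062 t; loss to ignition Σ batch·LOI = 61.81 t; yield = glass ÷ total batch = 97.00%.

Revised batch per 2000 t glaze:
  Mg3Si4O10(OH)2: 1192 t
  ZrSiO4: 699.1 t
  periclase: 170.9 t
Total batch = 2062 t; LOI loss = 61.81 t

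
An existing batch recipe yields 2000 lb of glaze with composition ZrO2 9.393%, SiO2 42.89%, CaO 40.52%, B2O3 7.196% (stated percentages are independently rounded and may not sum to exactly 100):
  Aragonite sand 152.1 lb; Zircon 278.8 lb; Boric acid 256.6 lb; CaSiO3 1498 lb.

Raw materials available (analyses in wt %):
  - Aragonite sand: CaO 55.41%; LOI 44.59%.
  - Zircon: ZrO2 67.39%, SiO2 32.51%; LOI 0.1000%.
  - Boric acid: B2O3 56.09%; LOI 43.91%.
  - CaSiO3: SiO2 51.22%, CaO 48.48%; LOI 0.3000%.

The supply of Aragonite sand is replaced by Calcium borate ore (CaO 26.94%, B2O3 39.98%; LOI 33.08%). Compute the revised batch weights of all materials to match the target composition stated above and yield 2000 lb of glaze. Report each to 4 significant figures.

The working math runs at exact precision in every operation. Values along the way are displayed (rounded to 4 significant figures) in the working. Each reported value is rounded once only. All derived quantities, including four oxide percentages, ignition loss, the totals, yield, glass mass, are re-derived using the weight values at 2000 lb of glass at full float precision, as written in problem or answer.
Per-oxide target masses for 2000 lb glaze:
  ZrO2: 9.393% × 2000 = 187.9 lb
  SiO2: 42.89% × 2000 = 857.8 lb
  CaO: 40.52% × 2000 = 810.4 lb
  B2O3: 7.196% × 2000 = 143.9 lb
Per-oxide balance check per the reported batch figures, versus the basis set out (sums match the target masses once rounding is allowed for):
  ZrO2: 278.8·0.6739 = 187.9 lb (target 187.9 lb)
  SiO2: 278.8·0.3251 + 1498·0.5122 = 857.9 lb (target 857.8 lb)
  CaO: 312.8·0.2694 + 1498·0.4848 = 810.5 lb (target 810.4 lb)
  B2O3: 312.8·0.3998 + 33.63·0.5609 = 143.9 lb (target 143.9 lb)
Glass mass check: Σ batch − LOI loss = 2000 lb (the targets, summed, come to 2000 lb; stated basis 2000 lb — gaps are rounding artifacts).
Batch grand total — Σ batch = 2123 lb; LOI loss = Σ batch·LOI = 123.0 lb; the yield ratio, glass ÷ batch: 94.21%.

Revised batch per 2000 lb glaze:
  Calcium borate ore: 312.8 lb
  Zircon: 278.8 lb
  Boric acid: 33.63 lb
  CaSiO3: 1498 lb
Total batch = 2123 lb; LOI loss = 123.0 lb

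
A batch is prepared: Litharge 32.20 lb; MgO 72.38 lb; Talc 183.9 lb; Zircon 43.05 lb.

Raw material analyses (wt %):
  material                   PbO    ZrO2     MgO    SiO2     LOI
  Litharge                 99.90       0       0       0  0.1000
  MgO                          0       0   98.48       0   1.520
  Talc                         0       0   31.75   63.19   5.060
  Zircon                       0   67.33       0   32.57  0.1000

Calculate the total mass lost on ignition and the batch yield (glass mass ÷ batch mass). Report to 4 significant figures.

LOI loss = 10.48 lb; glass = 321.0 lb; yield = 96.84%

Exact precision is carried in all steps — intermediates are rounded to four significant digits as shown; a single rounding yields each reported number — the derived quantities are computed in full precision (the yield, LOI, net glass mass, the four compositions, totals) from the weighed amounts for 321.0 lb of glass, exactly as printed in either problem or answer.
LOI of each material in turn:
  Litharge: 32.20 × 0.001000 = 0.03220 lb
  MgO: 72.38 × 0.01520 = 1.100 lb
  Talc: 183.9 × 0.05060 = 9.305 lb
  Zircon: 43.05 × 0.001000 = 0.04305 lb
Total LOI = 10.48 lb
Glass = batch − LOI = 331.5 − 10.48 = 321.0 lb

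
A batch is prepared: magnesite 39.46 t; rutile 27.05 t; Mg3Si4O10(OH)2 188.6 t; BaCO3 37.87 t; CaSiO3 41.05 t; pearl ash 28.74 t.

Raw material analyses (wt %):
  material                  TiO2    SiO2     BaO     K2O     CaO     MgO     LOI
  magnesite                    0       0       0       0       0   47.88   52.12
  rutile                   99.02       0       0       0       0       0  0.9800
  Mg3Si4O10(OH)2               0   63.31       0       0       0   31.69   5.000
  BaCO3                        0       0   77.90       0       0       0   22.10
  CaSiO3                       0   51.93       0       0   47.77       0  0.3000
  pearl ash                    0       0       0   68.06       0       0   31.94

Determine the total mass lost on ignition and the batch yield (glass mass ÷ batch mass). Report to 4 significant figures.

LOI loss = 47.93 t; glass = 314.8 t; yield = 86.79%

The working math carries full precision at every stage; rounding to 4 significant figures extends to each in-between result as printed — each reported result takes a single rounding — derived quantities, including totals, LOI, six oxide percentages, glass mass, the yield, are computed using the weight values per 314.8 t of glass at exact precision, as they appear in the problem or the answer.
Material-by-material LOI:
  magnesite: 39.46 × 0.5212 = 20.57 t
  rutile: 27.05 × 0.009800 = 0.2651 t
  Mg3Si4O10(OH)2: 188.6 × 0.05000 = 9.430 t
  BaCO3: 37.87 × 0.2210 = 8.369 t
  CaSiO3: 41.05 × 0.003000 = 0.1231 t
  pearl ash: 28.74 × 0.3194 = 9.180 t
Total LOI = 47.93 t
Glass = batch − LOI = 362.8 − 47.93 = 314.8 t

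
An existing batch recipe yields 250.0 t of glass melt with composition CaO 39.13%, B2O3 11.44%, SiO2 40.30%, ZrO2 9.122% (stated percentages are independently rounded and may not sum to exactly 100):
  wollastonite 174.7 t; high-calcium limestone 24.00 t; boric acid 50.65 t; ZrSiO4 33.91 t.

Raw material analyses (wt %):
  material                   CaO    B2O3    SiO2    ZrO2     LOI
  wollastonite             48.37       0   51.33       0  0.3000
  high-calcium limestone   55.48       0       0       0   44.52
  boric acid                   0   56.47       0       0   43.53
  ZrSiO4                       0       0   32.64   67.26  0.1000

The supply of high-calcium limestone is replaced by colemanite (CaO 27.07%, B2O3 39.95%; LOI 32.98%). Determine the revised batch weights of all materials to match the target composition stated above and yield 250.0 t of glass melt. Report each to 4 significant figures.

In-progress results are rounded to 4 significant digits wherever printed. Every computation keeps exact precision in every operation. Every reported value sees exactly one rounding; all derived quantities (ignition loss, yield, totals, four oxide percentages, glass mass) are rebuilt at full precision using the weight values on 250.0 t of glass as written in the problem or the answer.
Oxide-by-oxide targets in 250.0 t glass melt:
  CaO: 39.13% × 250.0 = 97.82 t
  B2O3: 11.44% × 250.0 = 28.60 t
  SiO2: 40.30% × 250.0 = 100.8 t
  ZrO2: 9.122% × 250.0 = 22.80 t
A balance pass over the oxides, applying the batch weights above, for the quoted basis mass (every target is met by its sum once rounding is allowed for):
  CaO: 174.7·0.4837 + 49.18·0.2707 = 97.82 t (target 97.82 t)
  B2O3: 49.18·0.3995 + 15.85·0.5647 = 28.60 t (target 28.60 t)
  SiO2: 174.7·0.5133 + 33.91·0.3264 = 100.7 t (target 100.8 t)
  ZrO2: 33.91·0.6726 = 22.81 t (target 22.80 t)
Consistency of the glass mass: whole batch net of LOI = 250.0 t (the Σ of target masses is 250.0 t; stated basis 250.0 t — a pure rounding effect).
Adding the batch up: Σ batch = 273.6 t; Σ batch·LOI gives LOI loss = 23.68 t; yield, glass over the total, = 91.35%.

Revised batch per 250.0 t glass melt:
  wollastonite: 174.7 t
  colemanite: 49.18 t
  boric acid: 15.85 t
  ZrSiO4: 33.91 t
Total batch = 273.6 t; LOI loss = 23.68 t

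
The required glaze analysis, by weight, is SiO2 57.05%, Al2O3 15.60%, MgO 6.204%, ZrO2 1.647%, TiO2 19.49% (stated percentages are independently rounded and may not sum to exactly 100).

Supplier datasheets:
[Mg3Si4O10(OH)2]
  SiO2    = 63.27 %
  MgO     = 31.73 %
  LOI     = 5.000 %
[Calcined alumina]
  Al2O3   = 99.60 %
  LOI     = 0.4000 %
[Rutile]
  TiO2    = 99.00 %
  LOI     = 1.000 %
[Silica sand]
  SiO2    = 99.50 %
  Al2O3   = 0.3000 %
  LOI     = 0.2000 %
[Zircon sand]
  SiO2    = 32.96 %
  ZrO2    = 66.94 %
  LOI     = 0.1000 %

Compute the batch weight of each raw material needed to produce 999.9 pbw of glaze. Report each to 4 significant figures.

Batch per 999.9 pbw glaze:
  Mg3Si4O10(OH)2: 195.5 pbw
  Calcined alumina: 155.3 pbw
  Rutile: 196.8 pbw
  Silica sand: 440.8 pbw
  Zircon sand: 24.60 pbw
Total batch = 1013 pbw; LOI loss = 13.27 pbw; yield = 98.69%

Full float precision is carried all the way through; intermediates are shown, rounded to four significant digits, within the worked lines; a single rounding completes every reported value — all derived quantities, which include the yield, net glass mass, five oxide percentages, ignition loss, totals, are computed at full precision, as set out in the problem or answer text, from the weighed amounts per 999.9 pbw of glass.
Target oxide masses per 999.9 pbw glaze:
  SiO2: 57.05% × 999.9 = 570.4 pbw
  Al2O3: 15.60% × 999.9 = 156.0 pbw
  MgO: 6.204% × 999.9 = 62.03 pbw
  ZrO2: 1.647% × 999.9 = 16.47 pbw
  TiO2: 19.49% × 999.9 = 194.9 pbw
Mass-balance tally per oxide applying the batch weights above, relative to the basis at hand (every target is met by its sum up to rounding of the answer):
  SiO2: 195.5·0.6327 + 440.8·0.9950 + 24.60·0.3296 = 570.4 pbw (target 570.4 pbw)
  Al2O3: 155.3·0.9960 + 440.8·0.003000 = 156.0 pbw (target 156.0 pbw)
  MgO: 195.5·0.3173 = 62.03 pbw (target 62.03 pbw)
  ZrO2: 24.60·0.6694 = 16.47 pbw (target 16.47 pbw)
  TiO2: 196.8·0.9900 = 194.8 pbw (target 194.9 pbw)
Consistency of the glass mass: batch total minus LOI = 999.7 pbw (per-oxide target masses sum to 999.8 pbw; with the basis standing at 999.9 pbw — rounding explains the deltas).
Summing the batch: Σ batch = 1013 pbw; LOI removed, Σ of batch·LOI: 13.27 pbw; yield, glass over the total, = 98.69%.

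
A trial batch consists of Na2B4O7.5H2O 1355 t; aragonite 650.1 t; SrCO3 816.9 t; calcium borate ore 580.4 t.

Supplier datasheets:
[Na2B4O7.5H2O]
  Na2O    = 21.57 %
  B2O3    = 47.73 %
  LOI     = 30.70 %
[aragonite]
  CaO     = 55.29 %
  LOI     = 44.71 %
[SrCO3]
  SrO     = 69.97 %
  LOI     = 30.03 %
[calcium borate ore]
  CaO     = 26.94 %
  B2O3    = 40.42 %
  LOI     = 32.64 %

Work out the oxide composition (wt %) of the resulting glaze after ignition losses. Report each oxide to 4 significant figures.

The working math holds full float precision at each step. Intermediates appear, with 4-significant-digit rounding, between the steps; a single rounding finalizes each reported figure. The derived quantities are carried from the weighed amounts at 2261 t of glass at full precision (ignition loss, glass mass, yield, the totals, the four compositions), exactly as printed in the problem or answer text.
Mass of each oxide from the mix:
  Na2O: 1355·0.2157 = 292.3 t
  CaO: 650.1·0.5529 + 580.4·0.2694 = 515.8 t
  B2O3: 1355·0.4773 + 580.4·0.4042 = 881.3 t
  SrO: 816.9·0.6997 = 571.6 t
LOI: 1355·0.3070 + 650.1·0.4471 + 816.9·0.3003 + 580.4·0.3264 = 1141 t
Glass mass = batch − LOI = 3402 − 1141 = 2261 t (the oxide masses sum to this)
wt % = oxide mass / glass mass × 100

Glass mass = 2261 t (batch 3402 − LOI 1141).
Composition: Na2O 12.93%, CaO 22.81%, B2O3 38.98%, SrO 25.28%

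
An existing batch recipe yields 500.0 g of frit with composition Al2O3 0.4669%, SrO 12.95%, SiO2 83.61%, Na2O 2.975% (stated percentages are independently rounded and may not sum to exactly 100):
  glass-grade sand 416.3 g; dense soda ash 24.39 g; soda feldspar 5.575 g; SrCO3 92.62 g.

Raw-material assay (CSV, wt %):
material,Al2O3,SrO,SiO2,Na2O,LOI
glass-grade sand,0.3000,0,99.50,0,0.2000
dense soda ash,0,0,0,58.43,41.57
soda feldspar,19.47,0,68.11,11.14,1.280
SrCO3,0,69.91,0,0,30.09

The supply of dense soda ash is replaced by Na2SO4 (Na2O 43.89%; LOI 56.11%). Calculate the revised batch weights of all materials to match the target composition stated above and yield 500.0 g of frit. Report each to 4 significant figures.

Working values are shown with 4-significant-digit rounding in the working; the working math maintains full precision from start to finish; exactly one rounding goes into each reported figure; derived quantities are re-derived using the weight values per 500.0 g of glass at full precision (LOI, totals, net glass mass, the four compositions, yield), as set out in question or answer.
Per-oxide target masses for 500.0 g frit:
  Al2O3: 0.4669% × 500.0 = 2.334 g
  SrO: 12.95% × 500.0 = 64.75 g
  SiO2: 83.61% × 500.0 = 418.0 g
  Na2O: 2.975% × 500.0 = 14.88 g
Mass-balance tally per oxide working from each reported weight, on the stated basis (sum by sum, the targets are met once rounding is allowed for):
  Al2O3: 416.3·0.003000 + 5.575·0.1947 = 2.334 g (target 2.334 g)
  SrO: 92.62·0.6991 = 64.75 g (target 64.75 g)
  SiO2: 416.3·0.9950 + 5.575·0.6811 = 418.0 g (target 418.0 g)
  Na2O: 32.48·0.4389 + 5.575·0.1114 = 14.88 g (target 14.88 g)
Glass mass check: whole batch net of LOI = 500.0 g (the Σ of target masses is 500.0 g; against the stated basis, 500.0 g — a pure rounding effect).
Whole-batch sum: Σ batch = 547.0 g; LOI loss = Σ batch·LOI = 47.00 g; as yield: glass ÷ batch → 91.41%.

Revised batch per 500.0 g frit:
  glass-grade sand: 416.3 g
  Na2SO4: 32.48 g
  soda feldspar: 5.575 g
  SrCO3: 92.62 g
Total batch = 547.0 g; LOI loss = 47.00 g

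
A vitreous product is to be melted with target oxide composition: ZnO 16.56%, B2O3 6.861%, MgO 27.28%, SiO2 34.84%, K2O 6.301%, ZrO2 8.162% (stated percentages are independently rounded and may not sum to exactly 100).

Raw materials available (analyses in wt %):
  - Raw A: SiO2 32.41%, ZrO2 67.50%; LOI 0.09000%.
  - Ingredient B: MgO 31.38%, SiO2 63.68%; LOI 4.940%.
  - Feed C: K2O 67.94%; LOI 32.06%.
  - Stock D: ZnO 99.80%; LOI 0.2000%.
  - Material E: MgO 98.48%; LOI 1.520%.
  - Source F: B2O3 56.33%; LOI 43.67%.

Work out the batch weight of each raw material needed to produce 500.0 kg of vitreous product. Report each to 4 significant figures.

In-progress results are printed, rounded to four significant figures, when written out. The whole derivation maintains exact precision at all times — a single rounding finalizes each reported value — the derived quantities, including net glass mass, yield, ignition loss, the totals, six oxide percentages, are carried from the weighed amounts for 500.0 kg of glass at exact precision, as set out in the problem or answer text.
Oxide-by-oxide targets in 500.0 kg vitreous product:
  ZnO: 16.56% × 500.0 = 82.80 kg
  B2O3: 6.861% × 500.0 = 34.30 kg
  MgO: 27.28% × 500.0 = 136.4 kg
  SiO2: 34.84% × 500.0 = 174.2 kg
  K2O: 6.301% × 500.0 = 31.50 kg
  ZrO2: 8.162% × 500.0 = 40.81 kg
A balance pass over the oxides, applying the batch weights above, on the stated basis (oxide sums agree with the targets net of answer rounding effects):
  ZnO: 82.97·0.9980 = 82.80 kg (target 82.80 kg)
  B2O3: 60.90·0.5633 = 34.30 kg (target 34.30 kg)
  MgO: 242.8·0.3138 + 61.14·0.9848 = 136.4 kg (target 136.4 kg)
  SiO2: 60.46·0.3241 + 242.8·0.6368 = 174.2 kg (target 174.2 kg)
  K2O: 46.37·0.6794 = 31.50 kg (target 31.50 kg)
  ZrO2: 60.46·0.6750 = 40.81 kg (target 40.81 kg)
Glass mass check: batch total minus LOI = 500.0 kg (oxide target masses add up to 500.0 kg; against the stated basis, 500.0 kg — gaps are rounding artifacts).
Adding the batch up: Σ batch = 554.6 kg; the LOI term Σ batch·LOI equals 54.61 kg; yield = glass ÷ total batch = 90.15%.

Batch per 500.0 kg vitreous product:
  Raw A: 60.46 kg
  Ingredient B: 242.8 kg
  Feed C: 46.37 kg
  Stock D: 82.97 kg
  Material E: 61.14 kg
  Source F: 60.90 kg
Total batch = 554.6 kg; LOI loss = 54.61 kg; yield = 90.15%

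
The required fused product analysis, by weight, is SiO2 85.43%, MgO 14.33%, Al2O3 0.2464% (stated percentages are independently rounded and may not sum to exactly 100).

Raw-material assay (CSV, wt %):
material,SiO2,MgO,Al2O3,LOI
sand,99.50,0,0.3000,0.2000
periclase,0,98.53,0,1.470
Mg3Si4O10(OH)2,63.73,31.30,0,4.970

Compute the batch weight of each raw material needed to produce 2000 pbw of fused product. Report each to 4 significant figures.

Batch per 2000 pbw fused product:
  sand: 1643 pbw
  periclase: 253.9 pbw
  Mg3Si4O10(OH)2: 116.3 pbw
Total batch = 2013 pbw; LOI loss = 12.80 pbw; yield = 99.36%

Mid-chain values are printed rounded to four significant digits. Each numeric step holds exact precision at every stage. Every reported figure is rounded exactly once; derived quantities (three oxide percentages, yield, ignition loss, net glass mass, the totals) are re-derived at exact precision from the weighed amounts per 2000 pbw of glass, as they appear in the problem or the answer.
Oxide-by-oxide targets in 2000 pbw fused product:
  SiO2: 85.43% × 2000 = 1709 pbw
  MgO: 14.33% × 2000 = 286.6 pbw
  Al2O3: 0.2464% × 2000 = 4.928 pbw
Balance tally, oxide-wise, using the reported weights, on the stated basis (sum by sum, the targets are met within answer rounding):
  SiO2: 1643·0.9950 + 116.3·0.6373 = 1709 pbw (target 1709 pbw)
  MgO: 253.9·0.9853 + 116.3·0.3130 = 286.6 pbw (target 286.6 pbw)
  Al2O3: 1643·0.003000 = 4.929 pbw (target 4.928 pbw)
Consistency of the glass mass: batch total minus LOI = 2000 pbw (the targets, summed, come to 2000 pbw; versus the stated basis of 2000 pbw — deltas are rounding alone).
Batch total: Σ batch = 2013 pbw; loss to ignition Σ batch·LOI = 12.80 pbw; yield, glass over the total, = 99.36%.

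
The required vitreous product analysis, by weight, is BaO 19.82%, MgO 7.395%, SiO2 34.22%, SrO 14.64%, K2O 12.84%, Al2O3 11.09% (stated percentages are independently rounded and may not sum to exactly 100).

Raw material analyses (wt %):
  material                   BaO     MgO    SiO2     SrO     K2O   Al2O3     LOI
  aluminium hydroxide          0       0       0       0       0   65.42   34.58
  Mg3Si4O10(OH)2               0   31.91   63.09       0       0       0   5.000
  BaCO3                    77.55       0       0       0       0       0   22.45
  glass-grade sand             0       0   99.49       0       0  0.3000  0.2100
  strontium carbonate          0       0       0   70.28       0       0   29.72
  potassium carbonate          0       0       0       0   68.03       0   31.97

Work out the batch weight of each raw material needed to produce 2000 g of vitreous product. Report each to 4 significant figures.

The intermediate values are shown rounded off to 4 significant digits at each printed step — the working math carries full float precision at each step — exactly one rounding is applied to every reported number; all derived quantities, including LOI, the totals, the six compositions, yield, net glass mass, are rebuilt from the weighed amounts at 2000 g of glass at full float precision, as given in problem or answer.
Target masses of each oxide per 2000 g vitreous product:
  BaO: 19.82% × 2000 = 396.4 g
  MgO: 7.395% × 2000 = 147.9 g
  SiO2: 34.22% × 2000 = 684.4 g
  SrO: 14.64% × 2000 = 292.8 g
  K2O: 12.84% × 2000 = 256.8 g
  Al2O3: 11.09% × 2000 = 221.8 g
Balance tally, oxide-wise, given the weights on record, on the stated basis (sum by sum, the targets are met once rounding is allowed for):
  BaO: 511.2·0.7755 = 396.4 g (target 396.4 g)
  MgO: 463.5·0.3191 = 147.9 g (target 147.9 g)
  SiO2: 463.5·0.6309 + 394.0·0.9949 = 684.4 g (target 684.4 g)
  SrO: 416.6·0.7028 = 292.8 g (target 292.8 g)
  K2O: 377.5·0.6803 = 256.8 g (target 256.8 g)
  Al2O3: 337.2·0.6542 + 394.0·0.003000 = 221.8 g (target 221.8 g)
Glass mass check: net batch after ignition = 2000 g (targets for the oxides total 2000 g; stated basis 2000 g — rounding explains the deltas).
Total batch = Σ batch = 2500 g; Σ batch·LOI gives LOI loss = 499.9 g; the yield ratio, glass ÷ batch: 80.01%.

Batch per 2000 g vitreous product:
  aluminium hydroxide: 337.2 g
  Mg3Si4O10(OH)2: 463.5 g
  BaCO3: 511.2 g
  glass-grade sand: 394.0 g
  strontium carbonate: 416.6 g
  potassium carbonate: 377.5 g
Total batch = 2500 g; LOI loss = 499.9 g; yield = 80.01%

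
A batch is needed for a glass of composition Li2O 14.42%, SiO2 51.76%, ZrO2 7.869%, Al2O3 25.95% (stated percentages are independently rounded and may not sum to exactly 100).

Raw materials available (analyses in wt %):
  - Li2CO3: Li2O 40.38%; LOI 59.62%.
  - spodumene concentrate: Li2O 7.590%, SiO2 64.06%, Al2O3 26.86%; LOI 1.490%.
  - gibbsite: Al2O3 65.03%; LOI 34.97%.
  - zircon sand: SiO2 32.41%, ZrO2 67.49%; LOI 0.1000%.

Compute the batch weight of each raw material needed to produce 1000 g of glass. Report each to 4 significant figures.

Batch per 1000 g glass:
  Li2CO3: 216.3 g
  spodumene concentrate: 749.0 g
  gibbsite: 89.68 g
  zircon sand: 116.6 g
Total batch = 1172 g; LOI loss = 171.6 g; yield = 85.35%

Intermediates are printed, rounded to 4 significant figures, between the steps; all internal work holds full precision from first step to last. Every reported result carries a single rounding. Derived quantities (yield, glass mass, totals, ignition loss, four oxide percentages) are recomputed using the weight values at 1000 g of glass in exact precision as quoted within the problem or answer text.
Target oxide masses per 1000 g glass:
  Li2O: 14.42% × 1000 = 144.2 g
  SiO2: 51.76% × 1000 = 517.6 g
  ZrO2: 7.869% × 1000 = 78.69 g
  Al2O3: 25.95% × 1000 = 259.5 g
Sums-versus-targets review applying the batch weights above, versus the basis set out (sums match the target masses net of answer rounding effects):
  Li2O: 216.3·0.4038 + 749.0·0.07590 = 144.2 g (target 144.2 g)
  SiO2: 749.0·0.6406 + 116.6·0.3241 = 517.6 g (target 517.6 g)
  ZrO2: 116.6·0.6749 = 78.69 g (target 78.69 g)
  Al2O3: 749.0·0.2686 + 89.68·0.6503 = 259.5 g (target 259.5 g)
Mass balance on the glass: batch total minus LOI = 1000 g (summing oxide targets gives 1000 g; basis as stated: 1000 g — differing by rounding only).
Total batch = Σ batch = 1172 g; loss to ignition Σ batch·LOI = 171.6 g; yield = glass ÷ total batch = 85.35%.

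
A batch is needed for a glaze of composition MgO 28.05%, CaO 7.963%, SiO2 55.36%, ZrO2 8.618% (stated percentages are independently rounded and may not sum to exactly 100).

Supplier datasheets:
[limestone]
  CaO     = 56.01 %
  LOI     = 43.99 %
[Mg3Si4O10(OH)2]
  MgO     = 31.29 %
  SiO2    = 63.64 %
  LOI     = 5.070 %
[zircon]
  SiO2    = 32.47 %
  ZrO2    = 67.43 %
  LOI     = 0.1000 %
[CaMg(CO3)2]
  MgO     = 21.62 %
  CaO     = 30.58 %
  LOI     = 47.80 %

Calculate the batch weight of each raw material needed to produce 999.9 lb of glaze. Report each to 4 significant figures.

Every computation holds exact precision at all times. Values along the way are printed rounded to four significant figures at each printed step. Each reported figure sees exactly one rounding — the derived quantities are re-derived in exact precision (net glass mass, the yield, ignition loss, the totals, four oxide percentages) from the batch weights for 999.9 lb of glass as they appear in the problem or answer text.
Target masses of each oxide per 999.9 lb glaze:
  MgO: 28.05% × 999.9 = 280.5 lb
  CaO: 7.963% × 999.9 = 79.62 lb
  SiO2: 55.36% × 999.9 = 553.5 lb
  ZrO2: 8.618% × 999.9 = 86.17 lb
Oxide-by-oxide audit applying the batch weights above, on the stated basis (delivered sums recover each target modulo rounding of the values):
  MgO: 804.6·0.3129 + 132.8·0.2162 = 280.5 lb (target 280.5 lb)
  CaO: 69.65·0.5601 + 132.8·0.3058 = 79.62 lb (target 79.62 lb)
  SiO2: 804.6·0.6364 + 127.8·0.3247 = 553.5 lb (target 553.5 lb)
  ZrO2: 127.8·0.6743 = 86.18 lb (target 86.17 lb)
Mass balance on the glass: total batch − LOI = 999.8 lb (per-oxide target masses sum to 999.8 lb; basis as stated: 999.9 lb — a pure rounding effect).
Whole-batch sum: Σ batch = 1135 lb; Σ batch·LOI gives LOI loss = 135.0 lb; yield: glass divided by total = 88.10%.

Batch per 999.9 lb glaze:
  limestone: 69.65 lb
  Mg3Si4O10(OH)2: 804.6 lb
  zircon: 127.8 lb
  CaMg(CO3)2: 132.8 lb
Total batch = 1135 lb; LOI loss = 135.0 lb; yield = 88.10%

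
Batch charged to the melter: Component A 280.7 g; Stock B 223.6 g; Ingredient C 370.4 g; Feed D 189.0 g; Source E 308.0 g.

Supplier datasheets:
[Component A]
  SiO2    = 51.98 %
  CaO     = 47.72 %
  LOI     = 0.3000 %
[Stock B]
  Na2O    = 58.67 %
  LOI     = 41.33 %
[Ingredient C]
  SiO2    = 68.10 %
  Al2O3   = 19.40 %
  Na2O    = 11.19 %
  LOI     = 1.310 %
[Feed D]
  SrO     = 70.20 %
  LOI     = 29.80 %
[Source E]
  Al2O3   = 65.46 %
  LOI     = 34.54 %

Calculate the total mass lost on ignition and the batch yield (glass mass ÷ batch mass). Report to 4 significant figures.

The intermediate values are printed rounded to 4 significant figures in the working — the whole derivation holds exact precision at every stage — a single rounding yields every reported figure. The derived quantities are rebuilt at full precision (the totals, glass mass, ignition loss, the five compositions, the yield) using the weight values on 1111 g of glass, exactly as printed in question or answer.
Loss on ignition, line by line:
  Component A: 280.7 × 0.003000 = 0.8421 g
  Stock B: 223.6 × 0.4133 = 92.41 g
  Ingredient C: 370.4 × 0.01310 = 4.852 g
  Feed D: 189.0 × 0.2980 = 56.32 g
  Source E: 308.0 × 0.3454 = 106.4 g
Total LOI = 260.8 g
Glass = batch − LOI = 1372 − 260.8 = 1111 g

LOI loss = 260.8 g; glass = 1111 g; yield = 80.99%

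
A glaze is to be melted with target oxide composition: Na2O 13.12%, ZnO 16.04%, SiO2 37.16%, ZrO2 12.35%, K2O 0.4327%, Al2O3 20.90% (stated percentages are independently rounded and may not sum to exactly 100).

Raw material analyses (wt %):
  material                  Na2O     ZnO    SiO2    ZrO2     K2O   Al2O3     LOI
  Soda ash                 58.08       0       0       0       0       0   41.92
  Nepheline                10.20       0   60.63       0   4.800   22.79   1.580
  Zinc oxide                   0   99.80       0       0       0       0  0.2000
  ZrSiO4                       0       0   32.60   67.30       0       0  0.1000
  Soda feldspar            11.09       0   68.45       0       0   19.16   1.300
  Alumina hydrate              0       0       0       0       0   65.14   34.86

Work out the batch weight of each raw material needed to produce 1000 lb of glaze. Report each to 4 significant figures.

Batch per 1000 lb glaze:
  Soda ash: 138.3 lb
  Nepheline: 90.15 lb
  Zinc oxide: 160.7 lb
  ZrSiO4: 183.5 lb
  Soda feldspar: 375.6 lb
  Alumina hydrate: 178.8 lb
Total batch = 1127 lb; LOI loss = 127.1 lb; yield = 88.72%

All arithmetic carries full precision end to end — intermediates appear, rounded to four significant figures, between the steps — each reported figure carries a single rounding; the derived quantities (the six compositions, yield, ignition loss, glass mass, totals) are re-derived at full float precision using the weight values per 1000 lb of glass as written in the problem or the answer.
The oxide mass targets at 1000 lb glaze:
  Na2O: 13.12% × 1000 = 131.2 lb
  ZnO: 16.04% × 1000 = 160.4 lb
  SiO2: 37.16% × 1000 = 371.6 lb
  ZrO2: 12.35% × 1000 = 123.5 lb
  K2O: 0.4327% × 1000 = 4.327 lb
  Al2O3: 20.90% × 1000 = 209.0 lb
Verifying the oxide balance with the batch weights as given, per the basis as stated (sum by sum, the targets are met up to rounding of the answer):
  Na2O: 138.3·0.5808 + 90.15·0.1020 + 375.6·0.1109 = 131.2 lb (target 131.2 lb)
  ZnO: 160.7·0.9980 = 160.4 lb (target 160.4 lb)
  SiO2: 90.15·0.6063 + 183.5·0.3260 + 375.6·0.6845 = 371.6 lb (target 371.6 lb)
  ZrO2: 183.5·0.6730 = 123.5 lb (target 123.5 lb)
  K2O: 90.15·0.04800 = 4.327 lb (target 4.327 lb)
  Al2O3: 90.15·0.2279 + 375.6·0.1916 + 178.8·0.6514 = 209.0 lb (target 209.0 lb)
Consistency of the glass mass: the batch minus its LOI: 999.9 lb (the Σ of target masses is 1000 lb; with the basis standing at 1000 lb — differing by rounding only).
Summing the batch: Σ batch = 1127 lb; the LOI term Σ batch·LOI equals 127.1 lb; the yield ratio, glass ÷ batch: 88.72%.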